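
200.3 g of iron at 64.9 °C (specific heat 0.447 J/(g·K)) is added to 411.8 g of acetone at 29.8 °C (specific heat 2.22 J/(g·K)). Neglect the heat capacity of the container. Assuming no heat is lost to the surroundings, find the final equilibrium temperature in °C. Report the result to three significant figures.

Heat lost by iron = heat gained by acetone.
(200.3)(0.447)(64.9 − T) = (411.8)(2.22)(T − 29.8)
89.5341 (64.9 − T) = 914.196 (T − 29.8)
5810.8 − 89.5341 T = 914.196 T − 27243
33053.8 = 1003.7301 T
T = 32.93 °C

T_f = 32.9 °C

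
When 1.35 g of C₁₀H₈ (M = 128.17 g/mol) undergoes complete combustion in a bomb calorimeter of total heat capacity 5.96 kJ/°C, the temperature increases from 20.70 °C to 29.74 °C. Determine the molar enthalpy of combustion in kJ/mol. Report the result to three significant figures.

ΔH = -5120 kJ/mol

ΔT = 29.74 − 20.70 = 9.04 °C
q_cal = C_cal × ΔT = 5.96 × 9.04 = 53.8784 kJ
n = 1.35 / 128.17 = 0.01053 mol
q_rxn = −q_cal = -53.8784 kJ
ΔH = -53.8784 / 0.01053 = -5117 kJ/mol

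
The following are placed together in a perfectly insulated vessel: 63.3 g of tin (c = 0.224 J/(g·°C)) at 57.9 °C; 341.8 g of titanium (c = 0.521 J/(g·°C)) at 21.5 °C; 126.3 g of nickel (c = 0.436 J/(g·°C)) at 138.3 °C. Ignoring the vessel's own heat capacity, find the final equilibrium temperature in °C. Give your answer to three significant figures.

T_f = 49.6 °C

Σ mᵢcᵢ(T − Tᵢ) = 0  ⇒  T = Σ mᵢcᵢTᵢ / Σ mᵢcᵢ
Σ mᵢcᵢ = 63.3×0.224 + 341.8×0.521 + 126.3×0.436 = 247.3238
Σ mᵢcᵢTᵢ = 14.1792×57.9 + 178.0778×21.5 + 55.0668×138.3 = 12265
T = 12265 / 247.3238 = 49.59 °C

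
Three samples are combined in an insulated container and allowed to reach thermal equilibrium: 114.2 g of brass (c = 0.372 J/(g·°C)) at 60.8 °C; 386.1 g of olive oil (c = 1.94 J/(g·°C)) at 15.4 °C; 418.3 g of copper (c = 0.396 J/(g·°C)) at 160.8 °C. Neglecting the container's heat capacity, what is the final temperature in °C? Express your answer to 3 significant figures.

T_f = 42.6 °C

Σ mᵢcᵢ(T − Tᵢ) = 0  ⇒  T = Σ mᵢcᵢTᵢ / Σ mᵢcᵢ
Σ mᵢcᵢ = 114.2×0.372 + 386.1×1.94 + 418.3×0.396 = 957.1632
Σ mᵢcᵢTᵢ = 42.4824×60.8 + 749.034×15.4 + 165.6468×160.8 = 40754
T = 40754 / 957.1632 = 42.58 °C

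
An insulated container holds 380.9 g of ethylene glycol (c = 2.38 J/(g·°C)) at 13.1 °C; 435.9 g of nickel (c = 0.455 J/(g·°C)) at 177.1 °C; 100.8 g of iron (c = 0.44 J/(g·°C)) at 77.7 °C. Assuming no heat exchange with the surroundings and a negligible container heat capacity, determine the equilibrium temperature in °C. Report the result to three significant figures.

Σ mᵢcᵢ(T − Tᵢ) = 0  ⇒  T = Σ mᵢcᵢTᵢ / Σ mᵢcᵢ
Σ mᵢcᵢ = 380.9×2.38 + 435.9×0.455 + 100.8×0.44 = 1149.2285
Σ mᵢcᵢTᵢ = 906.542×13.1 + 198.3345×177.1 + 44.352×77.7 = 50447
T = 50447 / 1149.2285 = 43.90 °C

T_f = 43.9 °C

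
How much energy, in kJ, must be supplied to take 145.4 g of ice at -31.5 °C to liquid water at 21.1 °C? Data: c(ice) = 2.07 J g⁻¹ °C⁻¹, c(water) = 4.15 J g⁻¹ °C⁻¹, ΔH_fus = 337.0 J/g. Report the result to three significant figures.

q = 71.2 kJ

q1 (heat ice -31.5→0.0 °C): 145.4 × 2.07 × 31.5 = 9481 J
q2 (melt at 0 °C): 145.4 × 337.0 = 49000 J
q3 (heat water 0.0→21.1 °C): 145.4 × 4.15 × 21.1 = 12732 J
Total: 9481 + 49000 + 12732 = 71213 J = 71.2 kJ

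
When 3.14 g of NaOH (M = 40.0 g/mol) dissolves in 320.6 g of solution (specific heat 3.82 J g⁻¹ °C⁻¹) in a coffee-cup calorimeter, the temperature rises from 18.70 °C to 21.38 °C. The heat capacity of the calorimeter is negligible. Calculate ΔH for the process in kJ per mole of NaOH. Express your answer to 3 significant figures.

ΔH = -41.8 kJ/mol

|ΔT| = |21.38 − 18.70| = 2.68 °C
|q_surr| = (320.6 × 3.82) × 2.68 = 1224.692 × 2.68 = 3282 J
n(NaOH) = 3.14 / 40.0 = 0.07850 mol
Temperature rose, so q_rxn = −|q_surr| = -3.282 kJ
ΔH = q_rxn / n = -41.81 kJ/mol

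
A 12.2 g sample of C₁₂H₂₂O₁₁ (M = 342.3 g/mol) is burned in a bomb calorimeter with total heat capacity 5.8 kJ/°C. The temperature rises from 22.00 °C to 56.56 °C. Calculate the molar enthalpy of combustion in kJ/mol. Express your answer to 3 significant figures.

ΔT = 56.56 − 22.00 = 34.56 °C
q_cal = C_cal × ΔT = 5.8 × 34.56 = 200.448 kJ
n = 12.2 / 342.3 = 0.03564 mol
q_rxn = −q_cal = -200.448 kJ
ΔH = -200.448 / 0.03564 = -5624 kJ/mol

ΔH = -5620 kJ/mol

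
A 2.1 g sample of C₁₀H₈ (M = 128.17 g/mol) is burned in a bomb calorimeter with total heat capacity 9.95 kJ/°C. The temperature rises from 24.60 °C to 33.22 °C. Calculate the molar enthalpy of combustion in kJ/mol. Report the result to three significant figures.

ΔH = -5230 kJ/mol

ΔT = 33.22 − 24.60 = 8.62 °C
q_cal = C_cal × ΔT = 9.95 × 8.62 = 85.769 kJ
n = 2.1 / 128.17 = 0.016384 mol
q_rxn = −q_cal = -85.769 kJ
ΔH = -85.769 / 0.016384 = -5234.9 kJ/mol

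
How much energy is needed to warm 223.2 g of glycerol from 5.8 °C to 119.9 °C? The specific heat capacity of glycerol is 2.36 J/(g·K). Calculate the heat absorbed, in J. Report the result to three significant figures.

q = m c ΔT = 223.2 × 2.36 × (119.9 − 5.8)
q = 223.2 × 2.36 × 114.1 = 60100 J

q = 60100 J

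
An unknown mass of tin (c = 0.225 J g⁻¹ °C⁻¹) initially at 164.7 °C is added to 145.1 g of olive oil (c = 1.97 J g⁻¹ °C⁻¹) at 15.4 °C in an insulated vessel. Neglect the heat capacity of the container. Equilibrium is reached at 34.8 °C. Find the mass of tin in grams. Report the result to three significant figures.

q_gained = (145.1 × 1.97) × (34.8 − 15.4) = 5545 J
q_lost = m × 0.225 × (164.7 − 34.8) = 29.2275 m
m = 5545 / 29.2275 = 190 g

m = 190 g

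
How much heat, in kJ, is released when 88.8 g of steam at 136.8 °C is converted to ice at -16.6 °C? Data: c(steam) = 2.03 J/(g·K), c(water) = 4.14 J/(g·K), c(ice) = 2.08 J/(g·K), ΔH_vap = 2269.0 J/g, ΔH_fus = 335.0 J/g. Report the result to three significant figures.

q1 (cool steam 136.8→100 °C): 88.8 × 2.03 × 36.8 = 6634 J
q2 (condense at 100 °C): 88.8 × 2269.0 = 201487 J
q3 (cool water 100→0 °C): 88.8 × 4.14 × 100.0 = 36763 J
q4 (freeze at 0 °C): 88.8 × 335.0 = 29748 J
q5 (cool ice 0→-16.6 °C): 88.8 × 2.08 × 16.6 = 3066 J
Total: 6634 + 201487 + 36763 + 29748 + 3066 = 277698 J = 278 kJ

q = 278 kJ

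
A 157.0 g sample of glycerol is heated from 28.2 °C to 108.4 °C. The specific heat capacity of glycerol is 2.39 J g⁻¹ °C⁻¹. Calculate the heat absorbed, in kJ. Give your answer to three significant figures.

q = 30.1 kJ

q = m c ΔT = 157.0 × 2.39 × (108.4 − 28.2)
q = 157.0 × 2.39 × 80.2 = 30090 J = 30.1 kJ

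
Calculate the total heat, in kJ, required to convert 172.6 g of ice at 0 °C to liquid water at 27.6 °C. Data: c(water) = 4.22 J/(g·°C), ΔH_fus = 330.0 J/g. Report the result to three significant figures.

q = 77.1 kJ

q1 (melt at 0 °C): 172.6 × 330.0 = 56958 J
q2 (heat water 0.0→27.6 °C): 172.6 × 4.22 × 27.6 = 20103 J
Total: 56958 + 20103 = 77061 J = 77.1 kJ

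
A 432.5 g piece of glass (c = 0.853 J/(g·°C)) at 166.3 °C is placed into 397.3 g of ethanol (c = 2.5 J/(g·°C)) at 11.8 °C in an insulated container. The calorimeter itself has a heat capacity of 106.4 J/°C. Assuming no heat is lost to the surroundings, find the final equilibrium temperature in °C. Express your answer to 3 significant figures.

T_f = 50.6 °C

Heat lost by glass = heat gained by ethanol + calorimeter.
(432.5)(0.853)(166.3 − T) = [(397.3)(2.5) + 106.4](T − 11.8)
368.9225 (166.3 − T) = 1099.65 (T − 11.8)
61352 − 368.9225 T = 1099.65 T − 12976
74328 = 1468.5725 T
T = 50.61 °C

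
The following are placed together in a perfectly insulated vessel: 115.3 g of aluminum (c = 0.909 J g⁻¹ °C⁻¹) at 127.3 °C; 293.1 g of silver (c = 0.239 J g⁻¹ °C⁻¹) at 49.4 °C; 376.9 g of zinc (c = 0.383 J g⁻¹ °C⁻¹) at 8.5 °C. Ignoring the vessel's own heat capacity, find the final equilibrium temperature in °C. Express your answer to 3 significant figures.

T_f = 56.5 °C

Σ mᵢcᵢ(T − Tᵢ) = 0  ⇒  T = Σ mᵢcᵢTᵢ / Σ mᵢcᵢ
Σ mᵢcᵢ = 115.3×0.909 + 293.1×0.239 + 376.9×0.383 = 319.2113
Σ mᵢcᵢTᵢ = 104.8077×127.3 + 70.0509×49.4 + 144.3527×8.5 = 18030
T = 18030 / 319.2113 = 56.48 °C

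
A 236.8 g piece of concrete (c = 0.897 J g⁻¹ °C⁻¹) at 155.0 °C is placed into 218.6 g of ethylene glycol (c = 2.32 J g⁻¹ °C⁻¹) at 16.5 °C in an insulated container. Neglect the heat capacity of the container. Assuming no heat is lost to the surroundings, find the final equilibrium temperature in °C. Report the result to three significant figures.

T_f = 57.4 °C

Heat lost by concrete = heat gained by ethylene glycol.
(236.8)(0.897)(155.0 − T) = (218.6)(2.32)(T − 16.5)
212.4096 (155.0 − T) = 507.152 (T − 16.5)
32923 − 212.4096 T = 507.152 T − 8368.0
41291.0 = 719.5616 T
T = 57.38 °C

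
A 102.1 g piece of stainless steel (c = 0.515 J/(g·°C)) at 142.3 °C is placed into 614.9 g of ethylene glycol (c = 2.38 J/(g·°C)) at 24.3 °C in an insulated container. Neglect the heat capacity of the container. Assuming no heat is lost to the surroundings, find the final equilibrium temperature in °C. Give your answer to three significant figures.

T_f = 28.4 °C

Heat lost by stainless steel = heat gained by ethylene glycol.
(102.1)(0.515)(142.3 − T) = (614.9)(2.38)(T − 24.3)
52.5815 (142.3 − T) = 1463.462 (T − 24.3)
7482.3 − 52.5815 T = 1463.462 T − 35562
43044.3 = 1516.0435 T
T = 28.39 °C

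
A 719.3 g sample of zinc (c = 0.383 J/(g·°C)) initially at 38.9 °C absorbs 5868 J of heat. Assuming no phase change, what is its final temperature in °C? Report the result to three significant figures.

T_f = 60.2 °C

ΔT = q / (m c) = 5868 / (719.3 × 0.383) = 21.30 °C
T_f = 38.9 + 21.30 = 60.20 °C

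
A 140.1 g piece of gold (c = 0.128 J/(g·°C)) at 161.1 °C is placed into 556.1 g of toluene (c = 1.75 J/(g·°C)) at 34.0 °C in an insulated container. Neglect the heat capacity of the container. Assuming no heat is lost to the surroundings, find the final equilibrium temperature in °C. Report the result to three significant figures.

T_f = 36.3 °C

Heat lost by gold = heat gained by toluene.
(140.1)(0.128)(161.1 − T) = (556.1)(1.75)(T − 34.0)
17.9328 (161.1 − T) = 973.175 (T − 34.0)
2889.0 − 17.9328 T = 973.175 T − 33088
35977.0 = 991.1078 T
T = 36.30 °C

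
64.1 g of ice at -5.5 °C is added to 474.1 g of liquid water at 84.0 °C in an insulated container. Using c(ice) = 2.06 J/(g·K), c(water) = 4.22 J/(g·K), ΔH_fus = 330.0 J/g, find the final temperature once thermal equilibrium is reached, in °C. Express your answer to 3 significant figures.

Heat to bring ice to 0 °C and melt it: q₁ = 64.1×2.06×5.5 + 64.1×330.0 = 21879 J
Heat the water can supply cooling to 0 °C: 474.1×4.22×84.0 = 168059 J > q₁, so all ice melts.
Energy balance: 474.1×4.22×(84.0 − T) = 21879 + 64.1×4.22×(T − 0)
2000.702(84.0 − T) = 21879 + 270.502 T
168059 − 21879 = 2271.204 T
T = 146180 / 2271.204 = 64.36 °C

T_f = 64.4 °C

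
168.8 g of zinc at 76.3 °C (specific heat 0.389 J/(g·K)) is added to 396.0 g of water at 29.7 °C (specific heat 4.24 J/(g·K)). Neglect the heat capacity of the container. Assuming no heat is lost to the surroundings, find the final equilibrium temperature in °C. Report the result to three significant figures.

Heat lost by zinc = heat gained by water.
(168.8)(0.389)(76.3 − T) = (396.0)(4.24)(T − 29.7)
65.6632 (76.3 − T) = 1679.04 (T − 29.7)
5010.1 − 65.6632 T = 1679.04 T − 49867
54877.1 = 1744.7032 T
T = 31.45 °C

T_f = 31.5 °C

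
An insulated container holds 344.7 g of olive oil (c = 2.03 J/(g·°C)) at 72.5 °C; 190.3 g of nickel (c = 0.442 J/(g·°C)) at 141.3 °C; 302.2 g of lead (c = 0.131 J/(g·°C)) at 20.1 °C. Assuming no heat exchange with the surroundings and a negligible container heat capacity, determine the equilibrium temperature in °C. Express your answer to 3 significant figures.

T_f = 77.0 °C

Σ mᵢcᵢ(T − Tᵢ) = 0  ⇒  T = Σ mᵢcᵢTᵢ / Σ mᵢcᵢ
Σ mᵢcᵢ = 344.7×2.03 + 190.3×0.442 + 302.2×0.131 = 823.4418
Σ mᵢcᵢTᵢ = 699.741×72.5 + 84.1126×141.3 + 39.5882×20.1 = 63412
T = 63412 / 823.4418 = 77.01 °C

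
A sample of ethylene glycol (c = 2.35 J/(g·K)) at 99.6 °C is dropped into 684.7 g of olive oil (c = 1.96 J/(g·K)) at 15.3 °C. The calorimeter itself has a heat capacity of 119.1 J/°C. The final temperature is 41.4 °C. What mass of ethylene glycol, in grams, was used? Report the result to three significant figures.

q_gained = (684.7 × 1.96 + 119.1) × (41.4 − 15.3) = 38140 J
q_lost = m × 2.35 × (99.6 − 41.4) = 136.77 m
m = 38140 / 136.77 = 279 g

m = 279 g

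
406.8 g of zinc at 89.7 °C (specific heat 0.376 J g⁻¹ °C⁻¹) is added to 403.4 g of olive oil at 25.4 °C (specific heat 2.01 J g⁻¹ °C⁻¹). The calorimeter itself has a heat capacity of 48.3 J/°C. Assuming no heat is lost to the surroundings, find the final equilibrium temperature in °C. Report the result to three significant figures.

Heat lost by zinc = heat gained by olive oil + calorimeter.
(406.8)(0.376)(89.7 − T) = [(403.4)(2.01) + 48.3](T − 25.4)
152.9568 (89.7 − T) = 859.134 (T − 25.4)
13720 − 152.9568 T = 859.134 T − 21822
35542 = 1012.0908 T
T = 35.12 °C

T_f = 35.1 °C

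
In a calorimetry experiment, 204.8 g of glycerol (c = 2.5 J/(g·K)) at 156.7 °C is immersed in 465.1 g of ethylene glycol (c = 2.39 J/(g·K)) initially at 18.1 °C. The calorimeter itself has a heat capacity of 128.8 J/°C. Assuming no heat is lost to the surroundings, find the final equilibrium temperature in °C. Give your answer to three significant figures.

T_f = 58.6 °C

Heat lost by glycerol = heat gained by ethylene glycol + calorimeter.
(204.8)(2.5)(156.7 − T) = [(465.1)(2.39) + 128.8](T − 18.1)
512 (156.7 − T) = 1240.389 (T − 18.1)
80230 − 512 T = 1240.389 T − 22451
102681 = 1752.389 T
T = 58.59 °C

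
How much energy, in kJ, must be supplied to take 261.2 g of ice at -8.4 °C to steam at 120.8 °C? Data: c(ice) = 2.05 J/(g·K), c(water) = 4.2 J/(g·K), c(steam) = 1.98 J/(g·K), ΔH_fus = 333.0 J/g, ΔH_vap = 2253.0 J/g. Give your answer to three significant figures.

q = 800 kJ

q1 (heat ice -8.4→0.0 °C): 261.2 × 2.05 × 8.4 = 4498 J
q2 (melt at 0 °C): 261.2 × 333.0 = 86980 J
q3 (heat water 0.0→100.0 °C): 261.2 × 4.2 × 100.0 = 109704 J
q4 (vaporize at 100 °C): 261.2 × 2253.0 = 588484 J
q5 (heat steam 100.0→120.8 °C): 261.2 × 1.98 × 20.8 = 10757 J
Total: 4498 + 86980 + 109704 + 588484 + 10757 = 800423 J = 800 kJ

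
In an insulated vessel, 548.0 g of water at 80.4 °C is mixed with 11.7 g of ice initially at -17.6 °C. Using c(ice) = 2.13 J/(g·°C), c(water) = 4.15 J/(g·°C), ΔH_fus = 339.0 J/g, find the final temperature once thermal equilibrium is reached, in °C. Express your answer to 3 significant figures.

T_f = 76.8 °C

Heat to bring ice to 0 °C and melt it: q₁ = 11.7×2.13×17.6 + 11.7×339.0 = 4404.9 J
Heat the water can supply cooling to 0 °C: 548.0×4.15×80.4 = 182846 J > q₁, so all ice melts.
Energy balance: 548.0×4.15×(80.4 − T) = 4404.9 + 11.7×4.15×(T − 0)
2274.2(80.4 − T) = 4404.9 + 48.555 T
182846 − 4404.9 = 2322.755 T
T = 178441.1 / 2322.755 = 76.82 °C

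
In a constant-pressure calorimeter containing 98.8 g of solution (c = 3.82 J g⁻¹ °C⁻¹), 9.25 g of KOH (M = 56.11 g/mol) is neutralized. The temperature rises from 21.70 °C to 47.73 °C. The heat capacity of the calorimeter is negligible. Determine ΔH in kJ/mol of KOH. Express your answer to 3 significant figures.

|ΔT| = |47.73 − 21.70| = 26.03 °C
|q_surr| = (98.8 × 3.82) × 26.03 = 377.416 × 26.03 = 9824 J
n(KOH) = 9.25 / 56.11 = 0.1649 mol
Temperature rose, so q_rxn = −|q_surr| = -9.824 kJ
ΔH = q_rxn / n = -59.58 kJ/mol

ΔH = -59.6 kJ/mol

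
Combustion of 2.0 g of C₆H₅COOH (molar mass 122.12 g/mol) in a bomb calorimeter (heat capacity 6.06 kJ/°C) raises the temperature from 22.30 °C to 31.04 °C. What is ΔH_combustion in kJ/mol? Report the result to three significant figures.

ΔH = -3230 kJ/mol

ΔT = 31.04 − 22.30 = 8.74 °C
q_cal = C_cal × ΔT = 6.06 × 8.74 = 52.9644 kJ
n = 2.0 / 122.12 = 0.01638 mol
q_rxn = −q_cal = -52.9644 kJ
ΔH = -52.9644 / 0.01638 = -3233 kJ/mol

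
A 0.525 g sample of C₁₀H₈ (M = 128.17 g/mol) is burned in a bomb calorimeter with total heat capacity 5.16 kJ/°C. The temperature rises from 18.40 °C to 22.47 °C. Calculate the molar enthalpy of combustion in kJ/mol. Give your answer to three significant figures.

ΔH = -5130 kJ/mol

ΔT = 22.47 − 18.40 = 4.07 °C
q_cal = C_cal × ΔT = 5.16 × 4.07 = 21.0012 kJ
n = 0.525 / 128.17 = 0.004096 mol
q_rxn = −q_cal = -21.0012 kJ
ΔH = -21.0012 / 0.004096 = -5127 kJ/mol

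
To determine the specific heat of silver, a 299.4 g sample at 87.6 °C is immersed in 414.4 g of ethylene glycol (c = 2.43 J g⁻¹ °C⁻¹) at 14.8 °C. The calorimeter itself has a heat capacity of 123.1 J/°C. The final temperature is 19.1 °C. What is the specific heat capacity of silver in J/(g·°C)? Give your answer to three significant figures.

q_gained = (414.4 × 2.43 + 123.1) × (19.1 − 14.8) = 4859 J
q_lost = 299.4 × c × (87.6 − 19.1) = 20508.9 c
Set equal: c = 4859 / 20508.9 = 0.237 J/(g·°C)

c = 0.237 J/(g·°C)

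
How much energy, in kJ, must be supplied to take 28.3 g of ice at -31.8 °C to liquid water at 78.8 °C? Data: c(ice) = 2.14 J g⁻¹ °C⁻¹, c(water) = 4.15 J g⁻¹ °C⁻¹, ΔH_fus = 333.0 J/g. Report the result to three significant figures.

q = 20.6 kJ

q1 (heat ice -31.8→0.0 °C): 28.3 × 2.14 × 31.8 = 1926 J
q2 (melt at 0 °C): 28.3 × 333.0 = 9424 J
q3 (heat water 0.0→78.8 °C): 28.3 × 4.15 × 78.8 = 9255 J
Total: 1926 + 9424 + 9255 = 20605 J = 20.6 kJ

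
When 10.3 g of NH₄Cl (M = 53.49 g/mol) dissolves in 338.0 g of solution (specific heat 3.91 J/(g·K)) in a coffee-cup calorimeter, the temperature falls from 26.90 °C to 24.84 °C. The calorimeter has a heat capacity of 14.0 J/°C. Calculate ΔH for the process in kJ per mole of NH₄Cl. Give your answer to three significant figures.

ΔH = 14.3 kJ/mol

|ΔT| = |24.84 − 26.90| = 2.06 °C
|q_surr| = (338.0 × 3.91 + 14.0) × 2.06 = 1335.58 × 2.06 = 2751 J
n(NH₄Cl) = 10.3 / 53.49 = 0.1926 mol
Temperature fell, so q_rxn = +|q_surr| = 2.751 kJ
ΔH = q_rxn / n = 14.28 kJ/mol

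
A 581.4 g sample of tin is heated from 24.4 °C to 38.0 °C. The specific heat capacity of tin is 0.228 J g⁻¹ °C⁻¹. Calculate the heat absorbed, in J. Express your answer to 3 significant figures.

q = m c ΔT = 581.4 × 0.228 × (38.0 − 24.4)
q = 581.4 × 0.228 × 13.6 = 1803 J

q = 1800 J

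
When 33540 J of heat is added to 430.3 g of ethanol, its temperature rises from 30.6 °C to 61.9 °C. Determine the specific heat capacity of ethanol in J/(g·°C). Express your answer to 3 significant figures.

c = q / (m ΔT) = 33540 / (430.3 × 31.3)
c = 33540 / 13468.39 = 2.49 J/(g·°C)

c = 2.49 J/(g·°C)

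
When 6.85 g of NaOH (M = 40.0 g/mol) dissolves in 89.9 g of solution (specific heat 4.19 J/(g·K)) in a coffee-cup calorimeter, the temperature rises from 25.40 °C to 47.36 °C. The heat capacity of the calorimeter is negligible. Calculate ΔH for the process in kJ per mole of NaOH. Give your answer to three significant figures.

|ΔT| = |47.36 − 25.40| = 21.96 °C
|q_surr| = (89.9 × 4.19) × 21.96 = 376.681 × 21.96 = 8272 J
n(NaOH) = 6.85 / 40.0 = 0.1713 mol
Temperature rose, so q_rxn = −|q_surr| = -8.272 kJ
ΔH = q_rxn / n = -48.29 kJ/mol

ΔH = -48.3 kJ/mol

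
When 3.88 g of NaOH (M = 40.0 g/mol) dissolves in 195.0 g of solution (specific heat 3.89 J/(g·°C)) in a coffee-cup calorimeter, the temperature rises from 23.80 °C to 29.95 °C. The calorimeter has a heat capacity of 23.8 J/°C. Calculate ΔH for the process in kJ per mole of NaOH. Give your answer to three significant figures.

|ΔT| = |29.95 − 23.80| = 6.15 °C
|q_surr| = (195.0 × 3.89 + 23.8) × 6.15 = 782.35 × 6.15 = 4811 J
n(NaOH) = 3.88 / 40.0 = 0.09700 mol
Temperature rose, so q_rxn = −|q_surr| = -4.811 kJ
ΔH = q_rxn / n = -49.60 kJ/mol

ΔH = -49.6 kJ/mol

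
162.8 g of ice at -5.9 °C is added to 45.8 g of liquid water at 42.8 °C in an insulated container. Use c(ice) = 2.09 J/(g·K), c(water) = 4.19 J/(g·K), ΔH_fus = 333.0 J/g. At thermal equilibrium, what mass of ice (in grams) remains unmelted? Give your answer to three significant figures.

Heat to warm all ice to 0 °C: 162.8×2.09×5.9 = 2007.5 J
Heat released by water cooling to 0 °C: 45.8×4.19×42.8 = 8213.4 J
8213.4 J < 2007.5 + 162.8×333.0 = 56219.9 J, so not all ice melts; final T = 0 °C.
Heat left for melting: 8213.4 − 2007.5 = 6205.9 J
Mass melted = 6205.9 / 333.0 = 18.64 g
Ice remaining = 162.8 − 18.64 = 144.16 g

m_ice remaining = 144 g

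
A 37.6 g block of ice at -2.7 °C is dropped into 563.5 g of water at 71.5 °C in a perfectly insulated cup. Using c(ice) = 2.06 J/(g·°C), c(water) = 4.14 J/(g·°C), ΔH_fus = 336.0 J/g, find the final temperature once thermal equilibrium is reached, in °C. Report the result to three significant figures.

T_f = 61.9 °C

Heat to bring ice to 0 °C and melt it: q₁ = 37.6×2.06×2.7 + 37.6×336.0 = 12843 J
Heat the water can supply cooling to 0 °C: 563.5×4.14×71.5 = 166802 J > q₁, so all ice melts.
Energy balance: 563.5×4.14×(71.5 − T) = 12843 + 37.6×4.14×(T − 0)
2332.89(71.5 − T) = 12843 + 155.664 T
166802 − 12843 = 2488.554 T
T = 153959 / 2488.554 = 61.87 °C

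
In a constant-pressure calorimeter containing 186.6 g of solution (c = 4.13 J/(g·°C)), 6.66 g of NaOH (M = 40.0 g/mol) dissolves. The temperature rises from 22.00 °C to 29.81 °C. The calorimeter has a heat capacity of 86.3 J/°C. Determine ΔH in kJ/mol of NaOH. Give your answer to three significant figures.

|ΔT| = |29.81 − 22.00| = 7.81 °C
|q_surr| = (186.6 × 4.13 + 86.3) × 7.81 = 856.958 × 7.81 = 6693 J
n(NaOH) = 6.66 / 40.0 = 0.1665 mol
Temperature rose, so q_rxn = −|q_surr| = -6.693 kJ
ΔH = q_rxn / n = -40.20 kJ/mol

ΔH = -40.2 kJ/mol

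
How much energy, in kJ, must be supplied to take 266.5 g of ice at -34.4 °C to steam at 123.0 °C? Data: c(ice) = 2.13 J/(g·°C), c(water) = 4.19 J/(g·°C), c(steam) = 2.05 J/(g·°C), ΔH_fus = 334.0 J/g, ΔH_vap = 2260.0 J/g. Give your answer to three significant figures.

q1 (heat ice -34.4→0.0 °C): 266.5 × 2.13 × 34.4 = 19527 J
q2 (melt at 0 °C): 266.5 × 334.0 = 89011 J
q3 (heat water 0.0→100.0 °C): 266.5 × 4.19 × 100.0 = 111664 J
q4 (vaporize at 100 °C): 266.5 × 2260.0 = 602290 J
q5 (heat steam 100.0→123.0 °C): 266.5 × 2.05 × 23.0 = 12565 J
Total: 19527 + 89011 + 111664 + 602290 + 12565 = 835057 J = 835 kJ

q = 835 kJ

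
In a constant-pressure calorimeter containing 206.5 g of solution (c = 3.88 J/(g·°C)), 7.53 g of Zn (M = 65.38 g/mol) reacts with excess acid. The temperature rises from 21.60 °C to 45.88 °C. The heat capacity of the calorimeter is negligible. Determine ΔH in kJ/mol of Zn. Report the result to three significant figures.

ΔH = -169 kJ/mol

|ΔT| = |45.88 − 21.60| = 24.28 °C
|q_surr| = (206.5 × 3.88) × 24.28 = 801.22 × 24.28 = 19450 J
n(Zn) = 7.53 / 65.38 = 0.1152 mol
Temperature rose, so q_rxn = −|q_surr| = -19.45 kJ
ΔH = q_rxn / n = -168.8 kJ/mol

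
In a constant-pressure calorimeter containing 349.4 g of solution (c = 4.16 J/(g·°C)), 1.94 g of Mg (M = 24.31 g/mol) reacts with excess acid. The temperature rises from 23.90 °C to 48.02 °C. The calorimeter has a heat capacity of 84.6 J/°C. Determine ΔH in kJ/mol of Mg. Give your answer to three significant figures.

|ΔT| = |48.02 − 23.90| = 24.12 °C
|q_surr| = (349.4 × 4.16 + 84.6) × 24.12 = 1538.104 × 24.12 = 37100 J
n(Mg) = 1.94 / 24.31 = 0.07980 mol
Temperature rose, so q_rxn = −|q_surr| = -37.10 kJ
ΔH = q_rxn / n = -464.9 kJ/mol

ΔH = -465 kJ/mol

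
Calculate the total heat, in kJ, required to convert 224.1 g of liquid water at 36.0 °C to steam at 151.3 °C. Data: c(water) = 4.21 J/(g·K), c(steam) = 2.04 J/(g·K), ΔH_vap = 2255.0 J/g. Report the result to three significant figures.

q1 (heat water 36.0→100.0 °C): 224.1 × 4.21 × 64.0 = 60382 J
q2 (vaporize at 100 °C): 224.1 × 2255.0 = 505346 J
q3 (heat steam 100.0→151.3 °C): 224.1 × 2.04 × 51.3 = 23453 J
Total: 60382 + 505346 + 23453 = 589181 J = 589 kJ

q = 589 kJ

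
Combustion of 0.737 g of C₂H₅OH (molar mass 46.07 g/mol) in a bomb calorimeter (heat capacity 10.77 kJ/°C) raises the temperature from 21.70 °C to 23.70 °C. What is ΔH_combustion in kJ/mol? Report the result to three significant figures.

ΔT = 23.70 − 21.70 = 2.00 °C
q_cal = C_cal × ΔT = 10.77 × 2.00 = 21.54 kJ
n = 0.737 / 46.07 = 0.01600 mol
q_rxn = −q_cal = -21.54 kJ
ΔH = -21.54 / 0.01600 = -1346 kJ/mol

ΔH = -1350 kJ/mol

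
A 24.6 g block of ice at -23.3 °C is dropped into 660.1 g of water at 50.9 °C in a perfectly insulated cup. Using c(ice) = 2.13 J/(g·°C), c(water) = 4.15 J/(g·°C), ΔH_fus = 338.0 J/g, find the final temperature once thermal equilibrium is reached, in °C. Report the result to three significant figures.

T_f = 45.7 °C

Heat to bring ice to 0 °C and melt it: q₁ = 24.6×2.13×23.3 + 24.6×338.0 = 9535.7 J
Heat the water can supply cooling to 0 °C: 660.1×4.15×50.9 = 139436 J > q₁, so all ice melts.
Energy balance: 660.1×4.15×(50.9 − T) = 9535.7 + 24.6×4.15×(T − 0)
2739.415(50.9 − T) = 9535.7 + 102.09 T
139436 − 9535.7 = 2841.505 T
T = 129900.3 / 2841.505 = 45.72 °C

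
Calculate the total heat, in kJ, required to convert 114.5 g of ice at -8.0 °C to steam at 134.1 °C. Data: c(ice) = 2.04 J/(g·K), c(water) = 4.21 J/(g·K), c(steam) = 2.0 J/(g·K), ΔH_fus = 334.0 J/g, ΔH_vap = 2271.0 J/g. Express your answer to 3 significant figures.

q1 (heat ice -8.0→0.0 °C): 114.5 × 2.04 × 8.0 = 1869 J
q2 (melt at 0 °C): 114.5 × 334.0 = 38243 J
q3 (heat water 0.0→100.0 °C): 114.5 × 4.21 × 100.0 = 48205 J
q4 (vaporize at 100 °C): 114.5 × 2271.0 = 260030 J
q5 (heat steam 100.0→134.1 °C): 114.5 × 2.0 × 34.1 = 7809 J
Total: 1869 + 38243 + 48205 + 260030 + 7809 = 356156 J = 356 kJ

q = 356 kJ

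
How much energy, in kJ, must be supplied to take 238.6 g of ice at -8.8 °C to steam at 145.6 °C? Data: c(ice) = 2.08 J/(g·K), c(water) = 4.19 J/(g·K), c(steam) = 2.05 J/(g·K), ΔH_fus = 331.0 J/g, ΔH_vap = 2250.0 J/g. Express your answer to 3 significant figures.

q1 (heat ice -8.8→0.0 °C): 238.6 × 2.08 × 8.8 = 4367 J
q2 (melt at 0 °C): 238.6 × 331.0 = 78977 J
q3 (heat water 0.0→100.0 °C): 238.6 × 4.19 × 100.0 = 99973 J
q4 (vaporize at 100 °C): 238.6 × 2250.0 = 536850 J
q5 (heat steam 100.0→145.6 °C): 238.6 × 2.05 × 45.6 = 22304 J
Total: 4367 + 78977 + 99973 + 536850 + 22304 = 742471 J = 742 kJ

q = 742 kJ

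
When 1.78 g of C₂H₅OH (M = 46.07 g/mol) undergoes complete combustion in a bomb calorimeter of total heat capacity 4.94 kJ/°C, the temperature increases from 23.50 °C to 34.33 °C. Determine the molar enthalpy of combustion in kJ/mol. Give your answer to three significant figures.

ΔT = 34.33 − 23.50 = 10.83 °C
q_cal = C_cal × ΔT = 4.94 × 10.83 = 53.5002 kJ
n = 1.78 / 46.07 = 0.03864 mol
q_rxn = −q_cal = -53.5002 kJ
ΔH = -53.5002 / 0.03864 = -1384.6 kJ/mol

ΔH = -1380 kJ/mol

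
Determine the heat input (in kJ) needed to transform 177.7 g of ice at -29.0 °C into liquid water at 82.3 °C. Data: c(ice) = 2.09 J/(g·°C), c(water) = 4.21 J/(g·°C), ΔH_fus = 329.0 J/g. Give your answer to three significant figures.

q1 (heat ice -29.0→0.0 °C): 177.7 × 2.09 × 29.0 = 10770 J
q2 (melt at 0 °C): 177.7 × 329.0 = 58463 J
q3 (heat water 0.0→82.3 °C): 177.7 × 4.21 × 82.3 = 61570 J
Total: 10770 + 58463 + 61570 = 130803 J = 131 kJ

q = 131 kJ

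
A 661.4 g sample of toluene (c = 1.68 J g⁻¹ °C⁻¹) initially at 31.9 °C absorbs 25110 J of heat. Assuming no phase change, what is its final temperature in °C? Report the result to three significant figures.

ΔT = q / (m c) = 25110 / (661.4 × 1.68) = 22.60 °C
T_f = 31.9 + 22.60 = 54.50 °C

T_f = 54.5 °C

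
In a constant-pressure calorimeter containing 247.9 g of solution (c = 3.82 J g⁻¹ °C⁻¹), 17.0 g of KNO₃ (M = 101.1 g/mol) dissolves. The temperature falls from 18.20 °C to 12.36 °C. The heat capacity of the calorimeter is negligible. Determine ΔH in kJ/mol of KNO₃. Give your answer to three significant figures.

|ΔT| = |12.36 − 18.20| = 5.84 °C
|q_surr| = (247.9 × 3.82) × 5.84 = 946.978 × 5.84 = 5530 J
n(KNO₃) = 17.0 / 101.1 = 0.1682 mol
Temperature fell, so q_rxn = +|q_surr| = 5.530 kJ
ΔH = q_rxn / n = 32.88 kJ/mol

ΔH = 32.9 kJ/mol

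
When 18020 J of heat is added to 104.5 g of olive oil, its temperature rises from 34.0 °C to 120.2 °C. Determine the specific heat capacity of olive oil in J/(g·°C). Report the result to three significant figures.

c = 2.00 J/(g·°C)

c = q / (m ΔT) = 18020 / (104.5 × 86.2)
c = 18020 / 9007.9 = 2.00 J/(g·°C)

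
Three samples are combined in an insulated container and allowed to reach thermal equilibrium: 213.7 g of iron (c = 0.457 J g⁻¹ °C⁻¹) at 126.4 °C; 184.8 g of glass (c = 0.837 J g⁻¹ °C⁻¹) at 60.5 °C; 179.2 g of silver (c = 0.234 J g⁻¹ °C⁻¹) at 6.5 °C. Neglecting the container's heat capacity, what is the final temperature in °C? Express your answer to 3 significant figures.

Σ mᵢcᵢ(T − Tᵢ) = 0  ⇒  T = Σ mᵢcᵢTᵢ / Σ mᵢcᵢ
Σ mᵢcᵢ = 213.7×0.457 + 184.8×0.837 + 179.2×0.234 = 294.2713
Σ mᵢcᵢTᵢ = 97.6609×126.4 + 154.6776×60.5 + 41.9328×6.5 = 21975
T = 21975 / 294.2713 = 74.68 °C

T_f = 74.7 °C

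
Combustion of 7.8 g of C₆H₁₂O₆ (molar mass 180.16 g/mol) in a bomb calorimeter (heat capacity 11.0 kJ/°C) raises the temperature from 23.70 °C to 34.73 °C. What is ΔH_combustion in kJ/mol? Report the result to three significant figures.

ΔH = -2800 kJ/mol

ΔT = 34.73 − 23.70 = 11.03 °C
q_cal = C_cal × ΔT = 11.0 × 11.03 = 121.33 kJ
n = 7.8 / 180.16 = 0.04329 mol
q_rxn = −q_cal = -121.33 kJ
ΔH = -121.33 / 0.04329 = -2803 kJ/mol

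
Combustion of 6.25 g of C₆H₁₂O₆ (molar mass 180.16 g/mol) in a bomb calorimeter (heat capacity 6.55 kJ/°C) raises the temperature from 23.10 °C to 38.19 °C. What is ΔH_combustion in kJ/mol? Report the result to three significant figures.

ΔT = 38.19 − 23.10 = 15.09 °C
q_cal = C_cal × ΔT = 6.55 × 15.09 = 98.8395 kJ
n = 6.25 / 180.16 = 0.03469 mol
q_rxn = −q_cal = -98.8395 kJ
ΔH = -98.8395 / 0.03469 = -2849 kJ/mol

ΔH = -2850 kJ/mol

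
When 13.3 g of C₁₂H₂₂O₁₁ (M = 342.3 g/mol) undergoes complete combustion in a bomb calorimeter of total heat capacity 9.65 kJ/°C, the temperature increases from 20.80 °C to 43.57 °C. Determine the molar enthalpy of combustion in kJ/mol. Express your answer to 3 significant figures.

ΔT = 43.57 − 20.80 = 22.77 °C
q_cal = C_cal × ΔT = 9.65 × 22.77 = 219.7305 kJ
n = 13.3 / 342.3 = 0.03885 mol
q_rxn = −q_cal = -219.7305 kJ
ΔH = -219.7305 / 0.03885 = -5656 kJ/mol

ΔH = -5660 kJ/mol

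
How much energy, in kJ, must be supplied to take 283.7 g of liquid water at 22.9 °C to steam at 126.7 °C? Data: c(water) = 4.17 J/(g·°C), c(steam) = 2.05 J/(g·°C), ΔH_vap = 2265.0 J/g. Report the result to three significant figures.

q1 (heat water 22.9→100.0 °C): 283.7 × 4.17 × 77.1 = 91212 J
q2 (vaporize at 100 °C): 283.7 × 2265.0 = 642581 J
q3 (heat steam 100.0→126.7 °C): 283.7 × 2.05 × 26.7 = 15528 J
Total: 91212 + 642581 + 15528 = 749321 J = 749 kJ

q = 749 kJ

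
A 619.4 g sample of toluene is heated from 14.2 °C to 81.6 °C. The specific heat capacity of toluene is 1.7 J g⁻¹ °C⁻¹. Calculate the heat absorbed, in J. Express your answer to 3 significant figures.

q = 71000 J

q = m c ΔT = 619.4 × 1.7 × (81.6 − 14.2)
q = 619.4 × 1.7 × 67.4 = 70970 J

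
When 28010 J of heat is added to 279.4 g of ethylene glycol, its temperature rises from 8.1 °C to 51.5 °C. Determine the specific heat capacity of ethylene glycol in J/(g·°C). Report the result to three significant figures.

c = q / (m ΔT) = 28010 / (279.4 × 43.4)
c = 28010 / 12125.96 = 2.31 J/(g·°C)

c = 2.31 J/(g·°C)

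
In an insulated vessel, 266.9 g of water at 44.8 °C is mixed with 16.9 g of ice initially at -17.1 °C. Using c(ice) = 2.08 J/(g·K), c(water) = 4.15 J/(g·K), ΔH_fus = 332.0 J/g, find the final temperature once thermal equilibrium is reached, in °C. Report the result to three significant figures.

T_f = 36.9 °C

Heat to bring ice to 0 °C and melt it: q₁ = 16.9×2.08×17.1 + 16.9×332.0 = 6211.9 J
Heat the water can supply cooling to 0 °C: 266.9×4.15×44.8 = 49622.0 J > q₁, so all ice melts.
Energy balance: 266.9×4.15×(44.8 − T) = 6211.9 + 16.9×4.15×(T − 0)
1107.635(44.8 − T) = 6211.9 + 70.135 T
49622.0 − 6211.9 = 1177.770 T
T = 43410.1 / 1177.770 = 36.86 °C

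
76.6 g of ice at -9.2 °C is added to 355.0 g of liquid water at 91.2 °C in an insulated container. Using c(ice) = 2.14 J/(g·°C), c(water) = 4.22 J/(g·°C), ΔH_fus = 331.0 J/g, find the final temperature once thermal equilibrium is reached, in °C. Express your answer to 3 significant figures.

T_f = 60.3 °C

Heat to bring ice to 0 °C and melt it: q₁ = 76.6×2.14×9.2 + 76.6×331.0 = 26863 J
Heat the water can supply cooling to 0 °C: 355.0×4.22×91.2 = 136627 J > q₁, so all ice melts.
Energy balance: 355.0×4.22×(91.2 − T) = 26863 + 76.6×4.22×(T − 0)
1498.1(91.2 − T) = 26863 + 323.252 T
136627 − 26863 = 1821.352 T
T = 109764 / 1821.352 = 60.27 °C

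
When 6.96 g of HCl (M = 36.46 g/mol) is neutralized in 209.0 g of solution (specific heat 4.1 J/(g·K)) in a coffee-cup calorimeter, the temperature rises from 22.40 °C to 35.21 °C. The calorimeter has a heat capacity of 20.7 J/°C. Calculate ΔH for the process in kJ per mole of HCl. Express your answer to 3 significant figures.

|ΔT| = |35.21 − 22.40| = 12.81 °C
|q_surr| = (209.0 × 4.1 + 20.7) × 12.81 = 877.6 × 12.81 = 11240 J
n(HCl) = 6.96 / 36.46 = 0.1909 mol
Temperature rose, so q_rxn = −|q_surr| = -11.24 kJ
ΔH = q_rxn / n = -58.88 kJ/mol

ΔH = -58.9 kJ/mol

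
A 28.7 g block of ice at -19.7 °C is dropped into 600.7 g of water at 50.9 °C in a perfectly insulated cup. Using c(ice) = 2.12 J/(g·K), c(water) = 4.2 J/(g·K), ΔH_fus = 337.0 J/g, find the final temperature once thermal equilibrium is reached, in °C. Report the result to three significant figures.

Heat to bring ice to 0 °C and melt it: q₁ = 28.7×2.12×19.7 + 28.7×337.0 = 10871 J
Heat the water can supply cooling to 0 °C: 600.7×4.2×50.9 = 128418 J > q₁, so all ice melts.
Energy balance: 600.7×4.2×(50.9 − T) = 10871 + 28.7×4.2×(T − 0)
2522.94(50.9 − T) = 10871 + 120.54 T
128418 − 10871 = 2643.48 T
T = 117547 / 2643.48 = 44.47 °C

T_f = 44.5 °C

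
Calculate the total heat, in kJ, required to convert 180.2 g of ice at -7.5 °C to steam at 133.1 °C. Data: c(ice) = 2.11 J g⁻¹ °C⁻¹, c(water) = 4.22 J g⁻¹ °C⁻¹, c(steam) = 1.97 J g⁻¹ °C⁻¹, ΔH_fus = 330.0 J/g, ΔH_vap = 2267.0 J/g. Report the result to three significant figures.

q1 (heat ice -7.5→0.0 °C): 180.2 × 2.11 × 7.5 = 2852 J
q2 (melt at 0 °C): 180.2 × 330.0 = 59466 J
q3 (heat water 0.0→100.0 °C): 180.2 × 4.22 × 100.0 = 76044 J
q4 (vaporize at 100 °C): 180.2 × 2267.0 = 408513 J
q5 (heat steam 100.0→133.1 °C): 180.2 × 1.97 × 33.1 = 11750 J
Total: 2852 + 59466 + 76044 + 408513 + 11750 = 558625 J = 559 kJ

q = 559 kJ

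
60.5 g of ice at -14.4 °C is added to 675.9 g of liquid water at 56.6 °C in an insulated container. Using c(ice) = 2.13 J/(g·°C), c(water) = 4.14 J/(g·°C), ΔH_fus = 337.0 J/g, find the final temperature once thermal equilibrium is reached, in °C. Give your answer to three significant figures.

T_f = 44.7 °C

Heat to bring ice to 0 °C and melt it: q₁ = 60.5×2.13×14.4 + 60.5×337.0 = 22244 J
Heat the water can supply cooling to 0 °C: 675.9×4.14×56.6 = 158380 J > q₁, so all ice melts.
Energy balance: 675.9×4.14×(56.6 − T) = 22244 + 60.5×4.14×(T − 0)
2798.226(56.6 − T) = 22244 + 250.47 T
158380 − 22244 = 3048.696 T
T = 136136 / 3048.696 = 44.65 °C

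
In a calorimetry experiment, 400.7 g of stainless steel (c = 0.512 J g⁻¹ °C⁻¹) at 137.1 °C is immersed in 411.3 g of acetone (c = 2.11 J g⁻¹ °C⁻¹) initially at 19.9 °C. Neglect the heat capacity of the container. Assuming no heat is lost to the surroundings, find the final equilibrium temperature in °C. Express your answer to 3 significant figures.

T_f = 42.3 °C

Heat lost by stainless steel = heat gained by acetone.
(400.7)(0.512)(137.1 − T) = (411.3)(2.11)(T − 19.9)
205.1584 (137.1 − T) = 867.843 (T − 19.9)
28127 − 205.1584 T = 867.843 T − 17270
45397 = 1073.0014 T
T = 42.31 °C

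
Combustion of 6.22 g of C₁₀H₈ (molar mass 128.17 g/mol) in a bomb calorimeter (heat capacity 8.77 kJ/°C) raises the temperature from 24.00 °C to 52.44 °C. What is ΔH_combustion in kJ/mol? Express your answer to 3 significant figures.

ΔH = -5140 kJ/mol

ΔT = 52.44 − 24.00 = 28.44 °C
q_cal = C_cal × ΔT = 8.77 × 28.44 = 249.4188 kJ
n = 6.22 / 128.17 = 0.04853 mol
q_rxn = −q_cal = -249.4188 kJ
ΔH = -249.4188 / 0.04853 = -5139 kJ/mol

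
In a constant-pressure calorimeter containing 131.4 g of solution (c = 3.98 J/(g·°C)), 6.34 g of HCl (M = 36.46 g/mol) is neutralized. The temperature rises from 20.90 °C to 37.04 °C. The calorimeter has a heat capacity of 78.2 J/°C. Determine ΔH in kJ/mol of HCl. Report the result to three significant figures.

ΔH = -55.8 kJ/mol

|ΔT| = |37.04 − 20.90| = 16.14 °C
|q_surr| = (131.4 × 3.98 + 78.2) × 16.14 = 601.172 × 16.14 = 9703 J
n(HCl) = 6.34 / 36.46 = 0.1739 mol
Temperature rose, so q_rxn = −|q_surr| = -9.703 kJ
ΔH = q_rxn / n = -55.80 kJ/mol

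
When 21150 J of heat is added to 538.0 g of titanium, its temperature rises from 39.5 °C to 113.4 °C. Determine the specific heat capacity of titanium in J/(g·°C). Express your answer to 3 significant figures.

c = q / (m ΔT) = 21150 / (538.0 × 73.9)
c = 21150 / 39758.2 = 0.532 J/(g·°C)

c = 0.532 J/(g·°C)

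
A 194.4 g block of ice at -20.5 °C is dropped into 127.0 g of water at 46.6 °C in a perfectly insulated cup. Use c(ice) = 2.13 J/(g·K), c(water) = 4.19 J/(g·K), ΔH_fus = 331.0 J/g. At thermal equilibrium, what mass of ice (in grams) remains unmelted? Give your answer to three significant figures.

m_ice remaining = 145 g

Heat to warm all ice to 0 °C: 194.4×2.13×20.5 = 8488.5 J
Heat released by water cooling to 0 °C: 127.0×4.19×46.6 = 24797 J
24797 J < 8488.5 + 194.4×331.0 = 72834.9 J, so not all ice melts; final T = 0 °C.
Heat left for melting: 24797 − 8488.5 = 16308.5 J
Mass melted = 16308.5 / 331.0 = 49.27 g
Ice remaining = 194.4 − 49.27 = 145.13 g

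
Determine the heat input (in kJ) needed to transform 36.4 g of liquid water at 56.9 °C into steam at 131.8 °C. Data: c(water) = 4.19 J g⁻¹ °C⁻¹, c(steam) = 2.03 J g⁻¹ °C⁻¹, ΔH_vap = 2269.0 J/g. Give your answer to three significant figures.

q = 91.5 kJ

q1 (heat water 56.9→100.0 °C): 36.4 × 4.19 × 43.1 = 6573 J
q2 (vaporize at 100 °C): 36.4 × 2269.0 = 82592 J
q3 (heat steam 100.0→131.8 °C): 36.4 × 2.03 × 31.8 = 2350 J
Total: 6573 + 82592 + 2350 = 91515 J = 91.5 kJ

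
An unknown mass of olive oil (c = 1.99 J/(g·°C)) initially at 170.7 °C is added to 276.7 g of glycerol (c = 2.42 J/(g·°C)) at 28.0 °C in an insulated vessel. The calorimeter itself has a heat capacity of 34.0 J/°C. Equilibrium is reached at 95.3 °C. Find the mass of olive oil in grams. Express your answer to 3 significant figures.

q_gained = (276.7 × 2.42 + 34.0) × (95.3 − 28.0) = 47350 J
q_lost = m × 1.99 × (170.7 − 95.3) = 150.046 m
m = 47350 / 150.046 = 316 g

m = 316 g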